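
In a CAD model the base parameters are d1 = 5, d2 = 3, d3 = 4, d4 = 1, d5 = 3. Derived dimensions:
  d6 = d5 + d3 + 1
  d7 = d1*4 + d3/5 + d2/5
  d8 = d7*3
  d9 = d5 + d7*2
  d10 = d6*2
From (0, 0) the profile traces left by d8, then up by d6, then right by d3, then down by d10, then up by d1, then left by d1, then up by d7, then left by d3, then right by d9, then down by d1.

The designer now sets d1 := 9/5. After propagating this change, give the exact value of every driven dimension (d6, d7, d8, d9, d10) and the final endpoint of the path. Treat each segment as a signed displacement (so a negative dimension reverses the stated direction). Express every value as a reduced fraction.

d6 = 8
d7 = 43/5
d8 = 129/5
d9 = 101/5
d10 = 16
endpoint = (-37/5, 3/5)

Apply edit: d1 := 9/5
  d6 = d5 + d3 + 1 = 8
  d7 = d1*4 + d3/5 + d2/5 = 43/5
  d8 = d7*3 = 129/5
  d9 = d5 + d7*2 = 101/5
  d10 = d6*2 = 16
Walk from origin (0, 0):
  seg 1: left by d8 = 129/5 → (-129/5, 0)
  seg 2: up by d6 = 8 → (-129/5, 8)
  seg 3: right by d3 = 4 → (-109/5, 8)
  seg 4: down by d10 = 16 → (-109/5, -8)
  seg 5: up by d1 = 9/5 → (-109/5, -31/5)
  seg 6: left by d1 = 9/5 → (-118/5, -31/5)
  seg 7: up by d7 = 43/5 → (-118/5, 12/5)
  seg 8: left by d3 = 4 → (-138/5, 12/5)
  seg 9: right by d9 = 101/5 → (-37/5, 12/5)
  seg 10: down by d1 = 9/5 → (-37/5, 3/5)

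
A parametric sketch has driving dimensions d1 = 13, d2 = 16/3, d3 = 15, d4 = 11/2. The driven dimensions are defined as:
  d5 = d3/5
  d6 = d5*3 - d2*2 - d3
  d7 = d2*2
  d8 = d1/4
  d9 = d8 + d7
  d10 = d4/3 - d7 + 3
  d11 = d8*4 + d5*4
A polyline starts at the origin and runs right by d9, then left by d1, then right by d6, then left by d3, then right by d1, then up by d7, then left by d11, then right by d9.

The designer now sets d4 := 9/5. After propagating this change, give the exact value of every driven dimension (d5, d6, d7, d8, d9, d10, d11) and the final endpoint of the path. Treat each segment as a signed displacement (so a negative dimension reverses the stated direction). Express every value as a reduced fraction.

Apply edit: d4 := 9/5
  d5 = d3/5 = 3
  d6 = d5*3 - d2*2 - d3 = -50/3
  d7 = d2*2 = 32/3
  d8 = d1/4 = 13/4
  d9 = d8 + d7 = 167/12
  d10 = d4/3 - d7 + 3 = -106/15
  d11 = d8*4 + d5*4 = 25
Walk from origin (0, 0):
  seg 1: right by d9 = 167/12 → (167/12, 0)
  seg 2: left by d1 = 13 → (11/12, 0)
  seg 3: right by d6 = -50/3 → (-63/4, 0)
  seg 4: left by d3 = 15 → (-123/4, 0)
  seg 5: right by d1 = 13 → (-71/4, 0)
  seg 6: up by d7 = 32/3 → (-71/4, 32/3)
  seg 7: left by d11 = 25 → (-171/4, 32/3)
  seg 8: right by d9 = 167/12 → (-173/6, 32/3)

d5 = 3
d6 = -50/3
d7 = 32/3
d8 = 13/4
d9 = 167/12
d10 = -106/15
d11 = 25
endpoint = (-173/6, 32/3)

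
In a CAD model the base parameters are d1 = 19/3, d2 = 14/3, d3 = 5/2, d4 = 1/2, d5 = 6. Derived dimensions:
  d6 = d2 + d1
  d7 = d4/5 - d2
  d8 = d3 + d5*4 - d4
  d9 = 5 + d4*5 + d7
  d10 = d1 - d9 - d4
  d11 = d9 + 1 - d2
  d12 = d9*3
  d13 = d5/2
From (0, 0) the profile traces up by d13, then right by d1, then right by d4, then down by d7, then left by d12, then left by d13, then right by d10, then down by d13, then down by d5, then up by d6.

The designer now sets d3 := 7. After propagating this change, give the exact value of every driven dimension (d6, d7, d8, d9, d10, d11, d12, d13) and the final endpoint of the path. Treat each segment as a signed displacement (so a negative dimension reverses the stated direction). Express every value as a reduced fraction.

Apply edit: d3 := 7
  d6 = d2 + d1 = 11
  d7 = d4/5 - d2 = -137/30
  d8 = d3 + d5*4 - d4 = 61/2
  d9 = 5 + d4*5 + d7 = 44/15
  d10 = d1 - d9 - d4 = 29/10
  d11 = d9 + 1 - d2 = -11/15
  d12 = d9*3 = 44/5
  d13 = d5/2 = 3
Walk from origin (0, 0):
  seg 1: up by d13 = 3 → (0, 3)
  seg 2: right by d1 = 19/3 → (19/3, 3)
  seg 3: right by d4 = 1/2 → (41/6, 3)
  seg 4: down by d7 = -137/30 → (41/6, 227/30)
  seg 5: left by d12 = 44/5 → (-59/30, 227/30)
  seg 6: left by d13 = 3 → (-149/30, 227/30)
  seg 7: right by d10 = 29/10 → (-31/15, 227/30)
  seg 8: down by d13 = 3 → (-31/15, 137/30)
  seg 9: down by d5 = 6 → (-31/15, -43/30)
  seg 10: up by d6 = 11 → (-31/15, 287/30)

d6 = 11
d7 = -137/30
d8 = 61/2
d9 = 44/15
d10 = 29/10
d11 = -11/15
d12 = 44/5
d13 = 3
endpoint = (-31/15, 287/30)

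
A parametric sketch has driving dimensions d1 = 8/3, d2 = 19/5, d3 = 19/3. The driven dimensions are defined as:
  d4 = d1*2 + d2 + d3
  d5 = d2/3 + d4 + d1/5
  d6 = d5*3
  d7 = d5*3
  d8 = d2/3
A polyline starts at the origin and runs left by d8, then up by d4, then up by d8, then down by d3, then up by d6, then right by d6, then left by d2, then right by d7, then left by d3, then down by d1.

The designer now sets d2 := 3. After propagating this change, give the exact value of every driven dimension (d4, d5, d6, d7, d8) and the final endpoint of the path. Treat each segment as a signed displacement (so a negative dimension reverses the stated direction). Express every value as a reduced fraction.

d4 = 44/3
d5 = 81/5
d6 = 243/5
d7 = 243/5
d8 = 1
endpoint = (1303/15, 829/15)

Apply edit: d2 := 3
  d4 = d1*2 + d2 + d3 = 44/3
  d5 = d2/3 + d4 + d1/5 = 81/5
  d6 = d5*3 = 243/5
  d7 = d5*3 = 243/5
  d8 = d2/3 = 1
Walk from origin (0, 0):
  seg 1: left by d8 = 1 → (-1, 0)
  seg 2: up by d4 = 44/3 → (-1, 44/3)
  seg 3: up by d8 = 1 → (-1, 47/3)
  seg 4: down by d3 = 19/3 → (-1, 28/3)
  seg 5: up by d6 = 243/5 → (-1, 869/15)
  seg 6: right by d6 = 243/5 → (238/5, 869/15)
  seg 7: left by d2 = 3 → (223/5, 869/15)
  seg 8: right by d7 = 243/5 → (466/5, 869/15)
  seg 9: left by d3 = 19/3 → (1303/15, 869/15)
  seg 10: down by d1 = 8/3 → (1303/15, 829/15)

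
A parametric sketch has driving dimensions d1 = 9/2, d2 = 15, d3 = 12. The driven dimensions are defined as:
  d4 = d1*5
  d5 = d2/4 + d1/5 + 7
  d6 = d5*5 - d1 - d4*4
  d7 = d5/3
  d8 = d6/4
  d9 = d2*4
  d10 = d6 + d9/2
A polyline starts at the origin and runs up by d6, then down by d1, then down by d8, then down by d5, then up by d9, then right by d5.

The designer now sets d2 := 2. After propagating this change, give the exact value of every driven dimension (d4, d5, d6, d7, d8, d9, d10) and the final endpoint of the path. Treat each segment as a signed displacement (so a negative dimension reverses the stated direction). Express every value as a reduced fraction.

Apply edit: d2 := 2
  d4 = d1*5 = 45/2
  d5 = d2/4 + d1/5 + 7 = 42/5
  d6 = d5*5 - d1 - d4*4 = -105/2
  d7 = d5/3 = 14/5
  d8 = d6/4 = -105/8
  d9 = d2*4 = 8
  d10 = d6 + d9/2 = -97/2
Walk from origin (0, 0):
  seg 1: up by d6 = -105/2 → (0, -105/2)
  seg 2: down by d1 = 9/2 → (0, -57)
  seg 3: down by d8 = -105/8 → (0, -351/8)
  seg 4: down by d5 = 42/5 → (0, -2091/40)
  seg 5: up by d9 = 8 → (0, -1771/40)
  seg 6: right by d5 = 42/5 → (42/5, -1771/40)

d4 = 45/2
d5 = 42/5
d6 = -105/2
d7 = 14/5
d8 = -105/8
d9 = 8
d10 = -97/2
endpoint = (42/5, -1771/40)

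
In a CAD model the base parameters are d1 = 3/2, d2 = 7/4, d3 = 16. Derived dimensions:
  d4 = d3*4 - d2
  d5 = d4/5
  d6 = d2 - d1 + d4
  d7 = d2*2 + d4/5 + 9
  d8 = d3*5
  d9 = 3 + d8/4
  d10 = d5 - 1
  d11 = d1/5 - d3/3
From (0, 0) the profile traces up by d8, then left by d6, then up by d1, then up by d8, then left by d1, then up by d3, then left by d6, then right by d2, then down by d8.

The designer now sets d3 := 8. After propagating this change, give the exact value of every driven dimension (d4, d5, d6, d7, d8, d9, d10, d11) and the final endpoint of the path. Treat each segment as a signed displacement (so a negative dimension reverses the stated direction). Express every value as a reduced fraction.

Apply edit: d3 := 8
  d4 = d3*4 - d2 = 121/4
  d5 = d4/5 = 121/20
  d6 = d2 - d1 + d4 = 61/2
  d7 = d2*2 + d4/5 + 9 = 371/20
  d8 = d3*5 = 40
  d9 = 3 + d8/4 = 13
  d10 = d5 - 1 = 101/20
  d11 = d1/5 - d3/3 = -71/30
Walk from origin (0, 0):
  seg 1: up by d8 = 40 → (0, 40)
  seg 2: left by d6 = 61/2 → (-61/2, 40)
  seg 3: up by d1 = 3/2 → (-61/2, 83/2)
  seg 4: up by d8 = 40 → (-61/2, 163/2)
  seg 5: left by d1 = 3/2 → (-32, 163/2)
  seg 6: up by d3 = 8 → (-32, 179/2)
  seg 7: left by d6 = 61/2 → (-125/2, 179/2)
  seg 8: right by d2 = 7/4 → (-243/4, 179/2)
  seg 9: down by d8 = 40 → (-243/4, 99/2)

d4 = 121/4
d5 = 121/20
d6 = 61/2
d7 = 371/20
d8 = 40
d9 = 13
d10 = 101/20
d11 = -71/30
endpoint = (-243/4, 99/2)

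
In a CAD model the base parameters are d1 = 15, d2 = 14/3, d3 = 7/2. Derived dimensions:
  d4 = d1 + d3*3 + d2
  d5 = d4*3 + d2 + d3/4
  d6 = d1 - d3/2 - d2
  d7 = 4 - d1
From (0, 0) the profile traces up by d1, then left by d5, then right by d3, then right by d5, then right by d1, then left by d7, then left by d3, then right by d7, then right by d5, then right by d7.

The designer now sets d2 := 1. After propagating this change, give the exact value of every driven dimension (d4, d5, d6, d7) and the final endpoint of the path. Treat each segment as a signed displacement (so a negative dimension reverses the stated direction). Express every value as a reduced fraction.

d4 = 53/2
d5 = 651/8
d6 = 49/4
d7 = -11
endpoint = (683/8, 15)

Apply edit: d2 := 1
  d4 = d1 + d3*3 + d2 = 53/2
  d5 = d4*3 + d2 + d3/4 = 651/8
  d6 = d1 - d3/2 - d2 = 49/4
  d7 = 4 - d1 = -11
Walk from origin (0, 0):
  seg 1: up by d1 = 15 → (0, 15)
  seg 2: left by d5 = 651/8 → (-651/8, 15)
  seg 3: right by d3 = 7/2 → (-623/8, 15)
  seg 4: right by d5 = 651/8 → (7/2, 15)
  seg 5: right by d1 = 15 → (37/2, 15)
  seg 6: left by d7 = -11 → (59/2, 15)
  seg 7: left by d3 = 7/2 → (26, 15)
  seg 8: right by d7 = -11 → (15, 15)
  seg 9: right by d5 = 651/8 → (771/8, 15)
  seg 10: right by d7 = -11 → (683/8, 15)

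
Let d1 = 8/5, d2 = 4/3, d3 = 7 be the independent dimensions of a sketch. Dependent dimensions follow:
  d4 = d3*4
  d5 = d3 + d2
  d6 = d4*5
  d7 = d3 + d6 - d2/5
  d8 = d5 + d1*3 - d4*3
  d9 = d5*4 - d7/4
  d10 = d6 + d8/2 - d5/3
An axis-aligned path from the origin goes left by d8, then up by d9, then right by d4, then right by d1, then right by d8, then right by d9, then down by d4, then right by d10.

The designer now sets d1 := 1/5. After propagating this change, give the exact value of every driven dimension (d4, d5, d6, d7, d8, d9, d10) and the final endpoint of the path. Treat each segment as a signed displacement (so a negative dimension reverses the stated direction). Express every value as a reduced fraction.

d4 = 28
d5 = 25/3
d6 = 140
d7 = 2201/15
d8 = -1126/15
d9 = -67/20
d10 = 4486/45
endpoint = (22417/180, -627/20)

Apply edit: d1 := 1/5
  d4 = d3*4 = 28
  d5 = d3 + d2 = 25/3
  d6 = d4*5 = 140
  d7 = d3 + d6 - d2/5 = 2201/15
  d8 = d5 + d1*3 - d4*3 = -1126/15
  d9 = d5*4 - d7/4 = -67/20
  d10 = d6 + d8/2 - d5/3 = 4486/45
Walk from origin (0, 0):
  seg 1: left by d8 = -1126/15 → (1126/15, 0)
  seg 2: up by d9 = -67/20 → (1126/15, -67/20)
  seg 3: right by d4 = 28 → (1546/15, -67/20)
  seg 4: right by d1 = 1/5 → (1549/15, -67/20)
  seg 5: right by d8 = -1126/15 → (141/5, -67/20)
  seg 6: right by d9 = -67/20 → (497/20, -67/20)
  seg 7: down by d4 = 28 → (497/20, -627/20)
  seg 8: right by d10 = 4486/45 → (22417/180, -627/20)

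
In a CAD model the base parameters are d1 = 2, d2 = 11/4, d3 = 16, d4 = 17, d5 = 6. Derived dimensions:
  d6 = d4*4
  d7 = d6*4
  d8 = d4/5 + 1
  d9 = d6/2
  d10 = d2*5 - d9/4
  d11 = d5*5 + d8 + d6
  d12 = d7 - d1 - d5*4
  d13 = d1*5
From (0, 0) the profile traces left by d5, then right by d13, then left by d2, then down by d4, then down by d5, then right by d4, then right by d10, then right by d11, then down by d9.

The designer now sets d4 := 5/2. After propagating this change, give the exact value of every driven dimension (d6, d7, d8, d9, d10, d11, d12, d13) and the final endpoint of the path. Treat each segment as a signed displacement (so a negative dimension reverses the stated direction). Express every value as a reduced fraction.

d6 = 10
d7 = 40
d8 = 3/2
d9 = 5
d10 = 25/2
d11 = 83/2
d12 = 14
d13 = 10
endpoint = (231/4, -27/2)

Apply edit: d4 := 5/2
  d6 = d4*4 = 10
  d7 = d6*4 = 40
  d8 = d4/5 + 1 = 3/2
  d9 = d6/2 = 5
  d10 = d2*5 - d9/4 = 25/2
  d11 = d5*5 + d8 + d6 = 83/2
  d12 = d7 - d1 - d5*4 = 14
  d13 = d1*5 = 10
Walk from origin (0, 0):
  seg 1: left by d5 = 6 → (-6, 0)
  seg 2: right by d13 = 10 → (4, 0)
  seg 3: left by d2 = 11/4 → (5/4, 0)
  seg 4: down by d4 = 5/2 → (5/4, -5/2)
  seg 5: down by d5 = 6 → (5/4, -17/2)
  seg 6: right by d4 = 5/2 → (15/4, -17/2)
  seg 7: right by d10 = 25/2 → (65/4, -17/2)
  seg 8: right by d11 = 83/2 → (231/4, -17/2)
  seg 9: down by d9 = 5 → (231/4, -27/2)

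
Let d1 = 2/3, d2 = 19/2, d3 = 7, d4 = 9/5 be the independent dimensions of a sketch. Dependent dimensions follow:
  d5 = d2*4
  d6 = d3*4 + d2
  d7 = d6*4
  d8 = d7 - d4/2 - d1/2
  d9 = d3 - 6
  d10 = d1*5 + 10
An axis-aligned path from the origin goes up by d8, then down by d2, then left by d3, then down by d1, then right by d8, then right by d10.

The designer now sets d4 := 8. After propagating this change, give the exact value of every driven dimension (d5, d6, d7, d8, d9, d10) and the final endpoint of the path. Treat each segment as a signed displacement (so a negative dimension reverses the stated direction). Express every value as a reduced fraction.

d5 = 38
d6 = 75/2
d7 = 150
d8 = 437/3
d9 = 1
d10 = 40/3
endpoint = (152, 271/2)

Apply edit: d4 := 8
  d5 = d2*4 = 38
  d6 = d3*4 + d2 = 75/2
  d7 = d6*4 = 150
  d8 = d7 - d4/2 - d1/2 = 437/3
  d9 = d3 - 6 = 1
  d10 = d1*5 + 10 = 40/3
Walk from origin (0, 0):
  seg 1: up by d8 = 437/3 → (0, 437/3)
  seg 2: down by d2 = 19/2 → (0, 817/6)
  seg 3: left by d3 = 7 → (-7, 817/6)
  seg 4: down by d1 = 2/3 → (-7, 271/2)
  seg 5: right by d8 = 437/3 → (416/3, 271/2)
  seg 6: right by d10 = 40/3 → (152, 271/2)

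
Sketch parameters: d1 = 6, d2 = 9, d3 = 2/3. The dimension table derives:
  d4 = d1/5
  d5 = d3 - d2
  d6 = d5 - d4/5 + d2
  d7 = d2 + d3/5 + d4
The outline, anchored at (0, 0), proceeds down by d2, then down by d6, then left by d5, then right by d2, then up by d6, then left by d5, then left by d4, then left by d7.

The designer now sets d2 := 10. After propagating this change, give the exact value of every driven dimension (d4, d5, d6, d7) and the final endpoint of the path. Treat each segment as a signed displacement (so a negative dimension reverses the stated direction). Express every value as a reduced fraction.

d4 = 6/5
d5 = -28/3
d6 = 32/75
d7 = 34/3
endpoint = (242/15, -10)

Apply edit: d2 := 10
  d4 = d1/5 = 6/5
  d5 = d3 - d2 = -28/3
  d6 = d5 - d4/5 + d2 = 32/75
  d7 = d2 + d3/5 + d4 = 34/3
Walk from origin (0, 0):
  seg 1: down by d2 = 10 → (0, -10)
  seg 2: down by d6 = 32/75 → (0, -782/75)
  seg 3: left by d5 = -28/3 → (28/3, -782/75)
  seg 4: right by d2 = 10 → (58/3, -782/75)
  seg 5: up by d6 = 32/75 → (58/3, -10)
  seg 6: left by d5 = -28/3 → (86/3, -10)
  seg 7: left by d4 = 6/5 → (412/15, -10)
  seg 8: left by d7 = 34/3 → (242/15, -10)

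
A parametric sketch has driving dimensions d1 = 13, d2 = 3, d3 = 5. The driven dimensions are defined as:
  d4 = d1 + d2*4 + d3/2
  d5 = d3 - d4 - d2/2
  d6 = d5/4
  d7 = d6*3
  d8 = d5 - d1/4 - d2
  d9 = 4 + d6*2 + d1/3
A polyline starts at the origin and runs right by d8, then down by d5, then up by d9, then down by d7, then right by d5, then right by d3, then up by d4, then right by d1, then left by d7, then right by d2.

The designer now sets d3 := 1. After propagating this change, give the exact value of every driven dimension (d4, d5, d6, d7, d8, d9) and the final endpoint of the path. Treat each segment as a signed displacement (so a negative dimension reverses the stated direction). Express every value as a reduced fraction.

d4 = 51/2
d5 = -26
d6 = -13/2
d7 = -39/2
d8 = -129/4
d9 = -14/3
endpoint = (-87/4, 199/3)

Apply edit: d3 := 1
  d4 = d1 + d2*4 + d3/2 = 51/2
  d5 = d3 - d4 - d2/2 = -26
  d6 = d5/4 = -13/2
  d7 = d6*3 = -39/2
  d8 = d5 - d1/4 - d2 = -129/4
  d9 = 4 + d6*2 + d1/3 = -14/3
Walk from origin (0, 0):
  seg 1: right by d8 = -129/4 → (-129/4, 0)
  seg 2: down by d5 = -26 → (-129/4, 26)
  seg 3: up by d9 = -14/3 → (-129/4, 64/3)
  seg 4: down by d7 = -39/2 → (-129/4, 245/6)
  seg 5: right by d5 = -26 → (-233/4, 245/6)
  seg 6: right by d3 = 1 → (-229/4, 245/6)
  seg 7: up by d4 = 51/2 → (-229/4, 199/3)
  seg 8: right by d1 = 13 → (-177/4, 199/3)
  seg 9: left by d7 = -39/2 → (-99/4, 199/3)
  seg 10: right by d2 = 3 → (-87/4, 199/3)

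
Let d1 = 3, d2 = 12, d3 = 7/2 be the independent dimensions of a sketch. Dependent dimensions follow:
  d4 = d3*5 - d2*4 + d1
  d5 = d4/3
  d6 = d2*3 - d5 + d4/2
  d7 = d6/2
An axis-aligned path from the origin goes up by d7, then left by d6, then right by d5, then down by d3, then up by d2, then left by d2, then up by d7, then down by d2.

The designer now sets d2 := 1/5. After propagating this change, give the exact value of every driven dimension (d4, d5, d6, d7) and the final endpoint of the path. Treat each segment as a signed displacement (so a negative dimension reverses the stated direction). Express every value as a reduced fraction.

Apply edit: d2 := 1/5
  d4 = d3*5 - d2*4 + d1 = 197/10
  d5 = d4/3 = 197/30
  d6 = d2*3 - d5 + d4/2 = 233/60
  d7 = d6/2 = 233/120
Walk from origin (0, 0):
  seg 1: up by d7 = 233/120 → (0, 233/120)
  seg 2: left by d6 = 233/60 → (-233/60, 233/120)
  seg 3: right by d5 = 197/30 → (161/60, 233/120)
  seg 4: down by d3 = 7/2 → (161/60, -187/120)
  seg 5: up by d2 = 1/5 → (161/60, -163/120)
  seg 6: left by d2 = 1/5 → (149/60, -163/120)
  seg 7: up by d7 = 233/120 → (149/60, 7/12)
  seg 8: down by d2 = 1/5 → (149/60, 23/60)

d4 = 197/10
d5 = 197/30
d6 = 233/60
d7 = 233/120
endpoint = (149/60, 23/60)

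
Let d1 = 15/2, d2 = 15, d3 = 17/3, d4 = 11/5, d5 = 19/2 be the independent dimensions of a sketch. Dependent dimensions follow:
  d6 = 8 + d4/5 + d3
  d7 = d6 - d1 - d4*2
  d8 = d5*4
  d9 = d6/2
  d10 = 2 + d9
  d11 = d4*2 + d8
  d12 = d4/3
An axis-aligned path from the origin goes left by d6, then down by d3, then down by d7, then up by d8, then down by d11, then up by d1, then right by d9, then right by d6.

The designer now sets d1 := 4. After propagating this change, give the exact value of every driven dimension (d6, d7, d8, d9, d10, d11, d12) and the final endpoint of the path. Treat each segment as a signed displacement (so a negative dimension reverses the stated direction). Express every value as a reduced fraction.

Apply edit: d1 := 4
  d6 = 8 + d4/5 + d3 = 1058/75
  d7 = d6 - d1 - d4*2 = 428/75
  d8 = d5*4 = 38
  d9 = d6/2 = 529/75
  d10 = 2 + d9 = 679/75
  d11 = d4*2 + d8 = 212/5
  d12 = d4/3 = 11/15
Walk from origin (0, 0):
  seg 1: left by d6 = 1058/75 → (-1058/75, 0)
  seg 2: down by d3 = 17/3 → (-1058/75, -17/3)
  seg 3: down by d7 = 428/75 → (-1058/75, -853/75)
  seg 4: up by d8 = 38 → (-1058/75, 1997/75)
  seg 5: down by d11 = 212/5 → (-1058/75, -1183/75)
  seg 6: up by d1 = 4 → (-1058/75, -883/75)
  seg 7: right by d9 = 529/75 → (-529/75, -883/75)
  seg 8: right by d6 = 1058/75 → (529/75, -883/75)

d6 = 1058/75
d7 = 428/75
d8 = 38
d9 = 529/75
d10 = 679/75
d11 = 212/5
d12 = 11/15
endpoint = (529/75, -883/75)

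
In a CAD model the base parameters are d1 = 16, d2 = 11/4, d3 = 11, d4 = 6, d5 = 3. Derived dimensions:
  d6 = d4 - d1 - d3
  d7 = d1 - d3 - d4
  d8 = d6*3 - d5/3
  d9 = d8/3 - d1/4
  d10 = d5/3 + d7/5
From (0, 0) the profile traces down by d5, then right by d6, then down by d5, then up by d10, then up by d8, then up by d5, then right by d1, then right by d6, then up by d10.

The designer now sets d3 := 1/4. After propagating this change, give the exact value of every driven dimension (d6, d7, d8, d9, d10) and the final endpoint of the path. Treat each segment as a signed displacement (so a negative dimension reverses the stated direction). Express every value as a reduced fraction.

Apply edit: d3 := 1/4
  d6 = d4 - d1 - d3 = -41/4
  d7 = d1 - d3 - d4 = 39/4
  d8 = d6*3 - d5/3 = -127/4
  d9 = d8/3 - d1/4 = -175/12
  d10 = d5/3 + d7/5 = 59/20
Walk from origin (0, 0):
  seg 1: down by d5 = 3 → (0, -3)
  seg 2: right by d6 = -41/4 → (-41/4, -3)
  seg 3: down by d5 = 3 → (-41/4, -6)
  seg 4: up by d10 = 59/20 → (-41/4, -61/20)
  seg 5: up by d8 = -127/4 → (-41/4, -174/5)
  seg 6: up by d5 = 3 → (-41/4, -159/5)
  seg 7: right by d1 = 16 → (23/4, -159/5)
  seg 8: right by d6 = -41/4 → (-9/2, -159/5)
  seg 9: up by d10 = 59/20 → (-9/2, -577/20)

d6 = -41/4
d7 = 39/4
d8 = -127/4
d9 = -175/12
d10 = 59/20
endpoint = (-9/2, -577/20)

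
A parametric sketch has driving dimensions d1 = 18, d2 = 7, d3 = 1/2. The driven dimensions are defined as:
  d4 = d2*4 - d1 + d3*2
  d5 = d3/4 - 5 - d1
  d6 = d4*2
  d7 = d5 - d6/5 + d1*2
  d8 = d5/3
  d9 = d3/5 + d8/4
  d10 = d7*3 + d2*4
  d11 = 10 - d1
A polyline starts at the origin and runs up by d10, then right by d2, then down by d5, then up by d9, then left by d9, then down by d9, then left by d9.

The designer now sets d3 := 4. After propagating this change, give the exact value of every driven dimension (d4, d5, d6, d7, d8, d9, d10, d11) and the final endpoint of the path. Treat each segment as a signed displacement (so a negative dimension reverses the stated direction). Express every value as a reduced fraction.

d4 = 18
d5 = -22
d6 = 36
d7 = 34/5
d8 = -22/3
d9 = -31/30
d10 = 242/5
d11 = -8
endpoint = (136/15, 352/5)

Apply edit: d3 := 4
  d4 = d2*4 - d1 + d3*2 = 18
  d5 = d3/4 - 5 - d1 = -22
  d6 = d4*2 = 36
  d7 = d5 - d6/5 + d1*2 = 34/5
  d8 = d5/3 = -22/3
  d9 = d3/5 + d8/4 = -31/30
  d10 = d7*3 + d2*4 = 242/5
  d11 = 10 - d1 = -8
Walk from origin (0, 0):
  seg 1: up by d10 = 242/5 → (0, 242/5)
  seg 2: right by d2 = 7 → (7, 242/5)
  seg 3: down by d5 = -22 → (7, 352/5)
  seg 4: up by d9 = -31/30 → (7, 2081/30)
  seg 5: left by d9 = -31/30 → (241/30, 2081/30)
  seg 6: down by d9 = -31/30 → (241/30, 352/5)
  seg 7: left by d9 = -31/30 → (136/15, 352/5)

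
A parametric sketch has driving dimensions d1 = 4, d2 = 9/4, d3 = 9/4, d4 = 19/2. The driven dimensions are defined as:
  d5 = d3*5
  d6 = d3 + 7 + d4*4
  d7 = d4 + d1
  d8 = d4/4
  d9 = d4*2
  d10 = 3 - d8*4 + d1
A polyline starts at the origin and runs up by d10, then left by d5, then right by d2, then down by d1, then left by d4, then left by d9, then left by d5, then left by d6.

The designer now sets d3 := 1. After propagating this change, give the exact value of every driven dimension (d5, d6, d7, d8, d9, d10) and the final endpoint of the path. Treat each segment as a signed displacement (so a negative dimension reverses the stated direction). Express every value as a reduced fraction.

d5 = 5
d6 = 46
d7 = 27/2
d8 = 19/8
d9 = 19
d10 = -5/2
endpoint = (-329/4, -13/2)

Apply edit: d3 := 1
  d5 = d3*5 = 5
  d6 = d3 + 7 + d4*4 = 46
  d7 = d4 + d1 = 27/2
  d8 = d4/4 = 19/8
  d9 = d4*2 = 19
  d10 = 3 - d8*4 + d1 = -5/2
Walk from origin (0, 0):
  seg 1: up by d10 = -5/2 → (0, -5/2)
  seg 2: left by d5 = 5 → (-5, -5/2)
  seg 3: right by d2 = 9/4 → (-11/4, -5/2)
  seg 4: down by d1 = 4 → (-11/4, -13/2)
  seg 5: left by d4 = 19/2 → (-49/4, -13/2)
  seg 6: left by d9 = 19 → (-125/4, -13/2)
  seg 7: left by d5 = 5 → (-145/4, -13/2)
  seg 8: left by d6 = 46 → (-329/4, -13/2)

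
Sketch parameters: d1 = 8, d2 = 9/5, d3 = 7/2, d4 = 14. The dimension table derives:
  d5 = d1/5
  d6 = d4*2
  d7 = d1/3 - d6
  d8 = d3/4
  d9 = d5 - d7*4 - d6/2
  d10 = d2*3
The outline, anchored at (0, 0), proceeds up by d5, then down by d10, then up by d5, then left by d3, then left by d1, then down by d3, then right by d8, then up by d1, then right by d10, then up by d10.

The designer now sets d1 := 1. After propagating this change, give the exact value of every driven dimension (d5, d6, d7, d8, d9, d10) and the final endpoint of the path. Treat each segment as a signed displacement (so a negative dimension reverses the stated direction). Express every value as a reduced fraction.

Apply edit: d1 := 1
  d5 = d1/5 = 1/5
  d6 = d4*2 = 28
  d7 = d1/3 - d6 = -83/3
  d8 = d3/4 = 7/8
  d9 = d5 - d7*4 - d6/2 = 1453/15
  d10 = d2*3 = 27/5
Walk from origin (0, 0):
  seg 1: up by d5 = 1/5 → (0, 1/5)
  seg 2: down by d10 = 27/5 → (0, -26/5)
  seg 3: up by d5 = 1/5 → (0, -5)
  seg 4: left by d3 = 7/2 → (-7/2, -5)
  seg 5: left by d1 = 1 → (-9/2, -5)
  seg 6: down by d3 = 7/2 → (-9/2, -17/2)
  seg 7: right by d8 = 7/8 → (-29/8, -17/2)
  seg 8: up by d1 = 1 → (-29/8, -15/2)
  seg 9: right by d10 = 27/5 → (71/40, -15/2)
  seg 10: up by d10 = 27/5 → (71/40, -21/10)

d5 = 1/5
d6 = 28
d7 = -83/3
d8 = 7/8
d9 = 1453/15
d10 = 27/5
endpoint = (71/40, -21/10)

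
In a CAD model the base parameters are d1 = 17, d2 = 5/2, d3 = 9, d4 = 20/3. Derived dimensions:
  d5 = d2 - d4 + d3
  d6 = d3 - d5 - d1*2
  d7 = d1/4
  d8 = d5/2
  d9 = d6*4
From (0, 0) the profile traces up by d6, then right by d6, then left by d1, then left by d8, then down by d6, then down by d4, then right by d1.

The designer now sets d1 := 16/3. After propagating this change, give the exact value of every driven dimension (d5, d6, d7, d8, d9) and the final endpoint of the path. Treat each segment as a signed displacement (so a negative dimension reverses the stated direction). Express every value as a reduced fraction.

Apply edit: d1 := 16/3
  d5 = d2 - d4 + d3 = 29/6
  d6 = d3 - d5 - d1*2 = -13/2
  d7 = d1/4 = 4/3
  d8 = d5/2 = 29/12
  d9 = d6*4 = -26
Walk from origin (0, 0):
  seg 1: up by d6 = -13/2 → (0, -13/2)
  seg 2: right by d6 = -13/2 → (-13/2, -13/2)
  seg 3: left by d1 = 16/3 → (-71/6, -13/2)
  seg 4: left by d8 = 29/12 → (-57/4, -13/2)
  seg 5: down by d6 = -13/2 → (-57/4, 0)
  seg 6: down by d4 = 20/3 → (-57/4, -20/3)
  seg 7: right by d1 = 16/3 → (-107/12, -20/3)

d5 = 29/6
d6 = -13/2
d7 = 4/3
d8 = 29/12
d9 = -26
endpoint = (-107/12, -20/3)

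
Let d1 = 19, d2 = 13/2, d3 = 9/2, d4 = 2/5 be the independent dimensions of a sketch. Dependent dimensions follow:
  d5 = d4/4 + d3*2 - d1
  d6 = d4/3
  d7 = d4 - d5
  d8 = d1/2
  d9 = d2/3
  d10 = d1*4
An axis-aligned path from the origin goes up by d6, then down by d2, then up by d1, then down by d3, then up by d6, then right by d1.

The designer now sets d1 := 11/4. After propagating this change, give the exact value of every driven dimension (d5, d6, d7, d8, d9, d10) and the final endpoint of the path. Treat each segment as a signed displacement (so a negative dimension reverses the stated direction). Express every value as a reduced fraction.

d5 = 127/20
d6 = 2/15
d7 = -119/20
d8 = 11/8
d9 = 13/6
d10 = 11
endpoint = (11/4, -479/60)

Apply edit: d1 := 11/4
  d5 = d4/4 + d3*2 - d1 = 127/20
  d6 = d4/3 = 2/15
  d7 = d4 - d5 = -119/20
  d8 = d1/2 = 11/8
  d9 = d2/3 = 13/6
  d10 = d1*4 = 11
Walk from origin (0, 0):
  seg 1: up by d6 = 2/15 → (0, 2/15)
  seg 2: down by d2 = 13/2 → (0, -191/30)
  seg 3: up by d1 = 11/4 → (0, -217/60)
  seg 4: down by d3 = 9/2 → (0, -487/60)
  seg 5: up by d6 = 2/15 → (0, -479/60)
  seg 6: right by d1 = 11/4 → (11/4, -479/60)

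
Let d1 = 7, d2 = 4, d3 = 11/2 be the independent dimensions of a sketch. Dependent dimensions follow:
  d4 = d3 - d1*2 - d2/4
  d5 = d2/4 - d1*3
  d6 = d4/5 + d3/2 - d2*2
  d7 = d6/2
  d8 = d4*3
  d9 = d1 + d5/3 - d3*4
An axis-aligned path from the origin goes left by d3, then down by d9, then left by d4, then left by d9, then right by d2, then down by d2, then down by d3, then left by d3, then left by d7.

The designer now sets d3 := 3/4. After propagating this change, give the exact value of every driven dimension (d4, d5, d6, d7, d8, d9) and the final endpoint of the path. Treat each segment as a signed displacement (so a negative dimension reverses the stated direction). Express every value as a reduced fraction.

Apply edit: d3 := 3/4
  d4 = d3 - d1*2 - d2/4 = -57/4
  d5 = d2/4 - d1*3 = -20
  d6 = d4/5 + d3/2 - d2*2 = -419/40
  d7 = d6/2 = -419/80
  d8 = d4*3 = -171/4
  d9 = d1 + d5/3 - d3*4 = -8/3
Walk from origin (0, 0):
  seg 1: left by d3 = 3/4 → (-3/4, 0)
  seg 2: down by d9 = -8/3 → (-3/4, 8/3)
  seg 3: left by d4 = -57/4 → (27/2, 8/3)
  seg 4: left by d9 = -8/3 → (97/6, 8/3)
  seg 5: right by d2 = 4 → (121/6, 8/3)
  seg 6: down by d2 = 4 → (121/6, -4/3)
  seg 7: down by d3 = 3/4 → (121/6, -25/12)
  seg 8: left by d3 = 3/4 → (233/12, -25/12)
  seg 9: left by d7 = -419/80 → (5917/240, -25/12)

d4 = -57/4
d5 = -20
d6 = -419/40
d7 = -419/80
d8 = -171/4
d9 = -8/3
endpoint = (5917/240, -25/12)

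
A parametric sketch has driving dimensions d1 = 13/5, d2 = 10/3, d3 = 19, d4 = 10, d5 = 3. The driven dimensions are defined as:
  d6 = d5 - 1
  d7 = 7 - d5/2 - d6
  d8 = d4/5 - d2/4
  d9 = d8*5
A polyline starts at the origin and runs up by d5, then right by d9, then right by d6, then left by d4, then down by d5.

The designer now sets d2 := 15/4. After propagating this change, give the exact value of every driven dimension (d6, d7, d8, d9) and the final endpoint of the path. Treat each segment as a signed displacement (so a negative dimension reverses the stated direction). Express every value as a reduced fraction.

Apply edit: d2 := 15/4
  d6 = d5 - 1 = 2
  d7 = 7 - d5/2 - d6 = 7/2
  d8 = d4/5 - d2/4 = 17/16
  d9 = d8*5 = 85/16
Walk from origin (0, 0):
  seg 1: up by d5 = 3 → (0, 3)
  seg 2: right by d9 = 85/16 → (85/16, 3)
  seg 3: right by d6 = 2 → (117/16, 3)
  seg 4: left by d4 = 10 → (-43/16, 3)
  seg 5: down by d5 = 3 → (-43/16, 0)

d6 = 2
d7 = 7/2
d8 = 17/16
d9 = 85/16
endpoint = (-43/16, 0)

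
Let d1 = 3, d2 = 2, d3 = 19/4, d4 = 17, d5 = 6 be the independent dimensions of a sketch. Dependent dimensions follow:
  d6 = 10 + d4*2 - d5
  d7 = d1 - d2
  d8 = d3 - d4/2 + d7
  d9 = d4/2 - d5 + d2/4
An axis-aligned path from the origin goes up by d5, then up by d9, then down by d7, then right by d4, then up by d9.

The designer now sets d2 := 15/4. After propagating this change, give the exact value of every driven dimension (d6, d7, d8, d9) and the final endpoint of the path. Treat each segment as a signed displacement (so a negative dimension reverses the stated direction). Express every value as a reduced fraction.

Apply edit: d2 := 15/4
  d6 = 10 + d4*2 - d5 = 38
  d7 = d1 - d2 = -3/4
  d8 = d3 - d4/2 + d7 = -9/2
  d9 = d4/2 - d5 + d2/4 = 55/16
Walk from origin (0, 0):
  seg 1: up by d5 = 6 → (0, 6)
  seg 2: up by d9 = 55/16 → (0, 151/16)
  seg 3: down by d7 = -3/4 → (0, 163/16)
  seg 4: right by d4 = 17 → (17, 163/16)
  seg 5: up by d9 = 55/16 → (17, 109/8)

d6 = 38
d7 = -3/4
d8 = -9/2
d9 = 55/16
endpoint = (17, 109/8)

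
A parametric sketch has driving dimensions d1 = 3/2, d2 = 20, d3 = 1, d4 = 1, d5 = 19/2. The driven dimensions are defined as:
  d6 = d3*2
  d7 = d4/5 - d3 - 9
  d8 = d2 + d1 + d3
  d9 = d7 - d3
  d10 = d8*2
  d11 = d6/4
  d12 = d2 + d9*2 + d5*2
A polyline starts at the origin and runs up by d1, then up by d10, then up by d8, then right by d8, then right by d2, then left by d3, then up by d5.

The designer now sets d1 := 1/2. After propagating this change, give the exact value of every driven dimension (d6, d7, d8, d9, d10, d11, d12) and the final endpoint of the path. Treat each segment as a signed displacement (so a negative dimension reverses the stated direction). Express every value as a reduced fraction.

Apply edit: d1 := 1/2
  d6 = d3*2 = 2
  d7 = d4/5 - d3 - 9 = -49/5
  d8 = d2 + d1 + d3 = 43/2
  d9 = d7 - d3 = -54/5
  d10 = d8*2 = 43
  d11 = d6/4 = 1/2
  d12 = d2 + d9*2 + d5*2 = 87/5
Walk from origin (0, 0):
  seg 1: up by d1 = 1/2 → (0, 1/2)
  seg 2: up by d10 = 43 → (0, 87/2)
  seg 3: up by d8 = 43/2 → (0, 65)
  seg 4: right by d8 = 43/2 → (43/2, 65)
  seg 5: right by d2 = 20 → (83/2, 65)
  seg 6: left by d3 = 1 → (81/2, 65)
  seg 7: up by d5 = 19/2 → (81/2, 149/2)

d6 = 2
d7 = -49/5
d8 = 43/2
d9 = -54/5
d10 = 43
d11 = 1/2
d12 = 87/5
endpoint = (81/2, 149/2)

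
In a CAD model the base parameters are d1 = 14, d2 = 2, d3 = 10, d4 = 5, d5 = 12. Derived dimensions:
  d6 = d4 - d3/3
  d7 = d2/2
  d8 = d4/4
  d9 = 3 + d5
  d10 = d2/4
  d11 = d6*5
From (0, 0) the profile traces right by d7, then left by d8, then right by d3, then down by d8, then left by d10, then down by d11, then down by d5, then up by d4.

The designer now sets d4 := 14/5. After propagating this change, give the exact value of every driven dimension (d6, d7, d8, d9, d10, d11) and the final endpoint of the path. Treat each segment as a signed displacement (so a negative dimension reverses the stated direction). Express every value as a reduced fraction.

d6 = -8/15
d7 = 1
d8 = 7/10
d9 = 15
d10 = 1/2
d11 = -8/3
endpoint = (49/5, -217/30)

Apply edit: d4 := 14/5
  d6 = d4 - d3/3 = -8/15
  d7 = d2/2 = 1
  d8 = d4/4 = 7/10
  d9 = 3 + d5 = 15
  d10 = d2/4 = 1/2
  d11 = d6*5 = -8/3
Walk from origin (0, 0):
  seg 1: right by d7 = 1 → (1, 0)
  seg 2: left by d8 = 7/10 → (3/10, 0)
  seg 3: right by d3 = 10 → (103/10, 0)
  seg 4: down by d8 = 7/10 → (103/10, -7/10)
  seg 5: left by d10 = 1/2 → (49/5, -7/10)
  seg 6: down by d11 = -8/3 → (49/5, 59/30)
  seg 7: down by d5 = 12 → (49/5, -301/30)
  seg 8: up by d4 = 14/5 → (49/5, -217/30)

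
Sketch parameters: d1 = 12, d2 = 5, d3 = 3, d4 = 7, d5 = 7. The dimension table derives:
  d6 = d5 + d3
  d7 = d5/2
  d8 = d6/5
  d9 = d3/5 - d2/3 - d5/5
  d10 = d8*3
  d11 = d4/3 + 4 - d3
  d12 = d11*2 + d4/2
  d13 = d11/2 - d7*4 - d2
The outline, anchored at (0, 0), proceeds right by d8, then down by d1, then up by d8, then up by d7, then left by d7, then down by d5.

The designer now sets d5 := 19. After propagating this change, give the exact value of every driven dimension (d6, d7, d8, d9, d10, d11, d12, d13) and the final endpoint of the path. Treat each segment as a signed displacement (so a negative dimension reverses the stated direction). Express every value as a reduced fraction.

d6 = 22
d7 = 19/2
d8 = 22/5
d9 = -73/15
d10 = 66/5
d11 = 10/3
d12 = 61/6
d13 = -124/3
endpoint = (-51/10, -171/10)

Apply edit: d5 := 19
  d6 = d5 + d3 = 22
  d7 = d5/2 = 19/2
  d8 = d6/5 = 22/5
  d9 = d3/5 - d2/3 - d5/5 = -73/15
  d10 = d8*3 = 66/5
  d11 = d4/3 + 4 - d3 = 10/3
  d12 = d11*2 + d4/2 = 61/6
  d13 = d11/2 - d7*4 - d2 = -124/3
Walk from origin (0, 0):
  seg 1: right by d8 = 22/5 → (22/5, 0)
  seg 2: down by d1 = 12 → (22/5, -12)
  seg 3: up by d8 = 22/5 → (22/5, -38/5)
  seg 4: up by d7 = 19/2 → (22/5, 19/10)
  seg 5: left by d7 = 19/2 → (-51/10, 19/10)
  seg 6: down by d5 = 19 → (-51/10, -171/10)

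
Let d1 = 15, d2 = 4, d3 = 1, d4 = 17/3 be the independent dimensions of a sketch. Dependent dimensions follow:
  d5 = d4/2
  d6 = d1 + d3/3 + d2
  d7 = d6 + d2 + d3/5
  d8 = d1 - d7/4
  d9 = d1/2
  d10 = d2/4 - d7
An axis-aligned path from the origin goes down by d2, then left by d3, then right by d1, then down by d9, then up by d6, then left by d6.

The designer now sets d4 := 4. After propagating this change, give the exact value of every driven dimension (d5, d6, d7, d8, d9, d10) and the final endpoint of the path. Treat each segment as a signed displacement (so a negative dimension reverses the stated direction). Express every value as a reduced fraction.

d5 = 2
d6 = 58/3
d7 = 353/15
d8 = 547/60
d9 = 15/2
d10 = -338/15
endpoint = (-16/3, 47/6)

Apply edit: d4 := 4
  d5 = d4/2 = 2
  d6 = d1 + d3/3 + d2 = 58/3
  d7 = d6 + d2 + d3/5 = 353/15
  d8 = d1 - d7/4 = 547/60
  d9 = d1/2 = 15/2
  d10 = d2/4 - d7 = -338/15
Walk from origin (0, 0):
  seg 1: down by d2 = 4 → (0, -4)
  seg 2: left by d3 = 1 → (-1, -4)
  seg 3: right by d1 = 15 → (14, -4)
  seg 4: down by d9 = 15/2 → (14, -23/2)
  seg 5: up by d6 = 58/3 → (14, 47/6)
  seg 6: left by d6 = 58/3 → (-16/3, 47/6)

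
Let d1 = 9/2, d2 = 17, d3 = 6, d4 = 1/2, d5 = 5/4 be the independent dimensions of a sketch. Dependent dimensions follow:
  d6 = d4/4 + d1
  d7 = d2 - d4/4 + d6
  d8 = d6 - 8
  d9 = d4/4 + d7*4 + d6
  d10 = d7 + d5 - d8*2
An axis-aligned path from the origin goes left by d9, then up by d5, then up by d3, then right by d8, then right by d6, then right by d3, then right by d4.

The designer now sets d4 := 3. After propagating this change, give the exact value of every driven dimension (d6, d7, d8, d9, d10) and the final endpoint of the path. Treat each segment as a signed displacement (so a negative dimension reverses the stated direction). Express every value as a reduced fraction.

Apply edit: d4 := 3
  d6 = d4/4 + d1 = 21/4
  d7 = d2 - d4/4 + d6 = 43/2
  d8 = d6 - 8 = -11/4
  d9 = d4/4 + d7*4 + d6 = 92
  d10 = d7 + d5 - d8*2 = 113/4
Walk from origin (0, 0):
  seg 1: left by d9 = 92 → (-92, 0)
  seg 2: up by d5 = 5/4 → (-92, 5/4)
  seg 3: up by d3 = 6 → (-92, 29/4)
  seg 4: right by d8 = -11/4 → (-379/4, 29/4)
  seg 5: right by d6 = 21/4 → (-179/2, 29/4)
  seg 6: right by d3 = 6 → (-167/2, 29/4)
  seg 7: right by d4 = 3 → (-161/2, 29/4)

d6 = 21/4
d7 = 43/2
d8 = -11/4
d9 = 92
d10 = 113/4
endpoint = (-161/2, 29/4)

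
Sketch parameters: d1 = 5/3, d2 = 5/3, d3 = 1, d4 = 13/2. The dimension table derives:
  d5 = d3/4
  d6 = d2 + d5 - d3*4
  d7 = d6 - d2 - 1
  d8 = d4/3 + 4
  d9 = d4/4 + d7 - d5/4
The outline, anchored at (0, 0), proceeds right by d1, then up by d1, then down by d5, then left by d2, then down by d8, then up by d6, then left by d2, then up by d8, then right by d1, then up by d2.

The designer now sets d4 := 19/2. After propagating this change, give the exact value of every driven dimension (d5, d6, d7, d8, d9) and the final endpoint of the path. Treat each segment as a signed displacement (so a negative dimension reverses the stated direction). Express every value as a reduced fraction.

Apply edit: d4 := 19/2
  d5 = d3/4 = 1/4
  d6 = d2 + d5 - d3*4 = -25/12
  d7 = d6 - d2 - 1 = -19/4
  d8 = d4/3 + 4 = 43/6
  d9 = d4/4 + d7 - d5/4 = -39/16
Walk from origin (0, 0):
  seg 1: right by d1 = 5/3 → (5/3, 0)
  seg 2: up by d1 = 5/3 → (5/3, 5/3)
  seg 3: down by d5 = 1/4 → (5/3, 17/12)
  seg 4: left by d2 = 5/3 → (0, 17/12)
  seg 5: down by d8 = 43/6 → (0, -23/4)
  seg 6: up by d6 = -25/12 → (0, -47/6)
  seg 7: left by d2 = 5/3 → (-5/3, -47/6)
  seg 8: up by d8 = 43/6 → (-5/3, -2/3)
  seg 9: right by d1 = 5/3 → (0, -2/3)
  seg 10: up by d2 = 5/3 → (0, 1)

d5 = 1/4
d6 = -25/12
d7 = -19/4
d8 = 43/6
d9 = -39/16
endpoint = (0, 1)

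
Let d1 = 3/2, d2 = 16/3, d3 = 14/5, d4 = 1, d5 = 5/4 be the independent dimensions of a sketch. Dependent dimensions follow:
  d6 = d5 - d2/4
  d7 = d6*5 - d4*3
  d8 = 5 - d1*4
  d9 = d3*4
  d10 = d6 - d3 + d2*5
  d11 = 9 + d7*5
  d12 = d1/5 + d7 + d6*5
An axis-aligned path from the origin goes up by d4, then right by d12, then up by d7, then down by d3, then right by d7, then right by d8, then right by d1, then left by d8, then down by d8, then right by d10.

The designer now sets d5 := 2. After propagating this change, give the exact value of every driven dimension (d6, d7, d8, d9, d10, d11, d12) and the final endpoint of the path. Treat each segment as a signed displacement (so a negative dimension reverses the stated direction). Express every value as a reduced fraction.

Apply edit: d5 := 2
  d6 = d5 - d2/4 = 2/3
  d7 = d6*5 - d4*3 = 1/3
  d8 = 5 - d1*4 = -1
  d9 = d3*4 = 56/5
  d10 = d6 - d3 + d2*5 = 368/15
  d11 = 9 + d7*5 = 32/3
  d12 = d1/5 + d7 + d6*5 = 119/30
Walk from origin (0, 0):
  seg 1: up by d4 = 1 → (0, 1)
  seg 2: right by d12 = 119/30 → (119/30, 1)
  seg 3: up by d7 = 1/3 → (119/30, 4/3)
  seg 4: down by d3 = 14/5 → (119/30, -22/15)
  seg 5: right by d7 = 1/3 → (43/10, -22/15)
  seg 6: right by d8 = -1 → (33/10, -22/15)
  seg 7: right by d1 = 3/2 → (24/5, -22/15)
  seg 8: left by d8 = -1 → (29/5, -22/15)
  seg 9: down by d8 = -1 → (29/5, -7/15)
  seg 10: right by d10 = 368/15 → (91/3, -7/15)

d6 = 2/3
d7 = 1/3
d8 = -1
d9 = 56/5
d10 = 368/15
d11 = 32/3
d12 = 119/30
endpoint = (91/3, -7/15)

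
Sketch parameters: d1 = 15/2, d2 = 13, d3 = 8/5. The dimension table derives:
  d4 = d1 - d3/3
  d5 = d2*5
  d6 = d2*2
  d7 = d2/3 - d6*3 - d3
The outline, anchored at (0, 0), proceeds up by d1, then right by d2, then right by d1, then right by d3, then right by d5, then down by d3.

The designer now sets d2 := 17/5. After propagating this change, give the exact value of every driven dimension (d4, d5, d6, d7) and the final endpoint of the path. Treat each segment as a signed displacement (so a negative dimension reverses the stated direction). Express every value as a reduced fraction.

d4 = 209/30
d5 = 17
d6 = 34/5
d7 = -313/15
endpoint = (59/2, 59/10)

Apply edit: d2 := 17/5
  d4 = d1 - d3/3 = 209/30
  d5 = d2*5 = 17
  d6 = d2*2 = 34/5
  d7 = d2/3 - d6*3 - d3 = -313/15
Walk from origin (0, 0):
  seg 1: up by d1 = 15/2 → (0, 15/2)
  seg 2: right by d2 = 17/5 → (17/5, 15/2)
  seg 3: right by d1 = 15/2 → (109/10, 15/2)
  seg 4: right by d3 = 8/5 → (25/2, 15/2)
  seg 5: right by d5 = 17 → (59/2, 15/2)
  seg 6: down by d3 = 8/5 → (59/2, 59/10)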